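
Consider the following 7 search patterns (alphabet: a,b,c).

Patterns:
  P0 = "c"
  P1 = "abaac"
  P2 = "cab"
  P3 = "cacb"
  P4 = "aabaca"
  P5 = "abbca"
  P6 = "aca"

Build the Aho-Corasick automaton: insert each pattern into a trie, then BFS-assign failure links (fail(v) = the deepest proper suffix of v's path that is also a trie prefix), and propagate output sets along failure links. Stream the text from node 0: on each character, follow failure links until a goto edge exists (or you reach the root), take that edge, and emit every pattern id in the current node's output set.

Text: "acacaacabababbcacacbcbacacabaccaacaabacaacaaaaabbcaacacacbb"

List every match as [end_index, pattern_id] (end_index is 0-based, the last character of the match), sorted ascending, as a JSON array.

Build automaton:
Trie nodes:
  0='ε' goto a→2 c→1
  1='c' goto a→7  ←P0
  2='a' goto a→11 b→3 c→19
  3='ab' goto a→4 b→16
  4='aba' goto a→5
  5='abaa' goto c→6
  6='abaac' goto ·  ←P1
  7='ca' goto b→8 c→9
  8='cab' goto ·  ←P2
  9='cac' goto b→10
  10='cacb' goto ·  ←P3
  11='aa' goto b→12
  12='aab' goto a→13
  13='aaba' goto c→14
  14='aabac' goto a→15
  15='aabaca' goto ·  ←P4
  16='abb' goto c→17
  17='abbc' goto a→18
  18='abbca' goto ·  ←P5
  19='ac' goto a→20
  20='aca' goto ·  ←P6

BFS fail/out derivation:
  fail(1) 'c': from fail(0)=0 chase 'c': 0 ⇒ 0;  out={0}∪out(0)={0}
  fail(2) 'a': from fail(0)=0 chase 'a': 0 ⇒ 0;  out=∅∪out(0)=∅
  fail(3) 'ab': from fail(2)=0 chase 'b': 0 ⇒ 0;  out=∅∪out(0)=∅
  fail(7) 'ca': from fail(1)=0 chase 'a': 0 ⇒ 2;  out=∅∪out(2)=∅
  fail(11) 'aa': from fail(2)=0 chase 'a': 0 ⇒ 2;  out=∅∪out(2)=∅
  fail(19) 'ac': from fail(2)=0 chase 'c': 0 ⇒ 1;  out=∅∪out(1)={0}
  fail(4) 'aba': from fail(3)=0 chase 'a': 0 ⇒ 2;  out=∅∪out(2)=∅
  fail(8) 'cab': from fail(7)=2 chase 'b': 2 ⇒ 3;  out={2}∪out(3)={2}
  fail(9) 'cac': from fail(7)=2 chase 'c': 2 ⇒ 19;  out=∅∪out(19)={0}
  fail(12) 'aab': from fail(11)=2 chase 'b': 2 ⇒ 3;  out=∅∪out(3)=∅
  fail(16) 'abb': from fail(3)=0 chase 'b': 0 ⇒ 0;  out=∅∪out(0)=∅
  fail(20) 'aca': from fail(19)=1 chase 'a': 1 ⇒ 7;  out={6}∪out(7)={6}
  fail(5) 'abaa': from fail(4)=2 chase 'a': 2 ⇒ 11;  out=∅∪out(11)=∅
  fail(10) 'cacb': from fail(9)=19 chase 'b': 19→1→0 ⇒ 0;  out={3}∪out(0)={3}
  fail(13) 'aaba': from fail(12)=3 chase 'a': 3 ⇒ 4;  out=∅∪out(4)=∅
  fail(17) 'abbc': from fail(16)=0 chase 'c': 0 ⇒ 1;  out=∅∪out(1)={0}
  fail(6) 'abaac': from fail(5)=11 chase 'c': 11→2 ⇒ 19;  out={1}∪out(19)={0,1}
  fail(14) 'aabac': from fail(13)=4 chase 'c': 4→2 ⇒ 19;  out=∅∪out(19)={0}
  fail(18) 'abbca': from fail(17)=1 chase 'a': 1 ⇒ 7;  out={5}∪out(7)={5}
  fail(15) 'aabaca': from fail(14)=19 chase 'a': 19 ⇒ 20;  out={4}∪out(20)={4,6}

Scan:
pos 0 'a': at 2
pos 1 'c': at 19  emit P0@[1:1]
pos 2 'a': at 20  emit P6@[0:2]
pos 3 'c': at 9 (via fail)  emit P0@[3:3]
pos 4 'a': at 20 (via fail)  emit P6@[2:4]
pos 5 'a': at 11 (via fail)
pos 6 'c': at 19 (via fail)  emit P0@[6:6]
pos 7 'a': at 20  emit P6@[5:7]
pos 8 'b': at 8 (via fail)  emit P2@[6:8]
pos 9 'a': at 4 (via fail)
pos 10 'b': at 3 (via fail)
pos 11 'a': at 4
pos 12 'b': at 3 (via fail)
pos 13 'b': at 16
pos 14 'c': at 17  emit P0@[14:14]
pos 15 'a': at 18  emit P5@[11:15]
pos 16 'c': at 9 (via fail)  emit P0@[16:16]
pos 17 'a': at 20 (via fail)  emit P6@[15:17]
pos 18 'c': at 9 (via fail)  emit P0@[18:18]
pos 19 'b': at 10  emit P3@[16:19]
pos 20 'c': at 1 (via fail)  emit P0@[20:20]
pos 21 'b': at 0 (via fail)
pos 22 'a': at 2
pos 23 'c': at 19  emit P0@[23:23]
pos 24 'a': at 20  emit P6@[22:24]
pos 25 'c': at 9 (via fail)  emit P0@[25:25]
pos 26 'a': at 20 (via fail)  emit P6@[24:26]
pos 27 'b': at 8 (via fail)  emit P2@[25:27]
pos 28 'a': at 4 (via fail)
pos 29 'c': at 19 (via fail)  emit P0@[29:29]
pos 30 'c': at 1 (via fail)  emit P0@[30:30]
pos 31 'a': at 7
pos 32 'a': at 11 (via fail)
pos 33 'c': at 19 (via fail)  emit P0@[33:33]
pos 34 'a': at 20  emit P6@[32:34]
pos 35 'a': at 11 (via fail)
pos 36 'b': at 12
pos 37 'a': at 13
pos 38 'c': at 14  emit P0@[38:38]
pos 39 'a': at 15  emit P4@[34:39],P6@[37:39]
pos 40 'a': at 11 (via fail)
pos 41 'c': at 19 (via fail)  emit P0@[41:41]
pos 42 'a': at 20  emit P6@[40:42]
pos 43 'a': at 11 (via fail)
pos 44 'a': at 11 (via fail)
pos 45 'a': at 11 (via fail)
pos 46 'a': at 11 (via fail)
pos 47 'b': at 12
pos 48 'b': at 16 (via fail)
pos 49 'c': at 17  emit P0@[49:49]
pos 50 'a': at 18  emit P5@[46:50]
pos 51 'a': at 11 (via fail)
pos 52 'c': at 19 (via fail)  emit P0@[52:52]
pos 53 'a': at 20  emit P6@[51:53]
pos 54 'c': at 9 (via fail)  emit P0@[54:54]
pos 55 'a': at 20 (via fail)  emit P6@[53:55]
pos 56 'c': at 9 (via fail)  emit P0@[56:56]
pos 57 'b': at 10  emit P3@[54:57]
pos 58 'b': at 0 (via fail)

Matches: [[1,0],[2,6],[3,0],[4,6],[6,0],[7,6],[8,2],[14,0],[15,5],[16,0],[17,6],[18,0],[19,3],[20,0],[23,0],[24,6],[25,0],[26,6],[27,2],[29,0],[30,0],[33,0],[34,6],[38,0],[39,4],[39,6],[41,0],[42,6],[49,0],[50,5],[52,0],[53,6],[54,0],[55,6],[56,0],[57,3]]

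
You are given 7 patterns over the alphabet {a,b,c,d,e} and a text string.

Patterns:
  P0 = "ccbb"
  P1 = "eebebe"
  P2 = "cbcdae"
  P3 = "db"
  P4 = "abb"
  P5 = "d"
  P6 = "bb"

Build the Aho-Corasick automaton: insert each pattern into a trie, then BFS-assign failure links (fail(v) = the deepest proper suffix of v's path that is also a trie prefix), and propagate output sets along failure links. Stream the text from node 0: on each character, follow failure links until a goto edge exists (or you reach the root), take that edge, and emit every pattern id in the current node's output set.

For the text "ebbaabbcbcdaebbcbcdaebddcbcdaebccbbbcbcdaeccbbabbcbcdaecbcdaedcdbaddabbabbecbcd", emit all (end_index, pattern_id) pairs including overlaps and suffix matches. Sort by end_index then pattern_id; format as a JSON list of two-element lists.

Build automaton:
Trie (insert patterns):
  0='ε' goto a→18 b→21 c→1 d→16 e→5
  1='c' goto b→11 c→2
  2='cc' goto b→3
  3='ccb' goto b→4
  4='ccbb' goto ·  ←P0
  5='e' goto e→6
  6='ee' goto b→7
  7='eeb' goto e→8
  8='eebe' goto b→9
  9='eebeb' goto e→10
  10='eebebe' goto ·  ←P1
  11='cb' goto c→12
  12='cbc' goto d→13
  13='cbcd' goto a→14
  14='cbcda' goto e→15
  15='cbcdae' goto ·  ←P2
  16='d' goto b→17  ←P5
  17='db' goto ·  ←P3
  18='a' goto b→19
  19='ab' goto b→20
  20='abb' goto ·  ←P4
  21='b' goto b→22
  22='bb' goto ·  ←P6

Failure links (BFS by depth):
  fail(1) 'c': from fail(0)=0 chase 'c': 0 ⇒ 0;  out=∅∪out(0)=∅
  fail(5) 'e': from fail(0)=0 chase 'e': 0 ⇒ 0;  out=∅∪out(0)=∅
  fail(16) 'd': from fail(0)=0 chase 'd': 0 ⇒ 0;  out={5}∪out(0)={5}
  fail(18) 'a': from fail(0)=0 chase 'a': 0 ⇒ 0;  out=∅∪out(0)=∅
  fail(21) 'b': from fail(0)=0 chase 'b': 0 ⇒ 0;  out=∅∪out(0)=∅
  fail(2) 'cc': from fail(1)=0 chase 'c': 0 ⇒ 1;  out=∅∪out(1)=∅
  fail(6) 'ee': from fail(5)=0 chase 'e': 0 ⇒ 5;  out=∅∪out(5)=∅
  fail(11) 'cb': from fail(1)=0 chase 'b': 0 ⇒ 21;  out=∅∪out(21)=∅
  fail(17) 'db': from fail(16)=0 chase 'b': 0 ⇒ 21;  out={3}∪out(21)={3}
  fail(19) 'ab': from fail(18)=0 chase 'b': 0 ⇒ 21;  out=∅∪out(21)=∅
  fail(22) 'bb': from fail(21)=0 chase 'b': 0 ⇒ 21;  out={6}∪out(21)={6}
  fail(3) 'ccb': from fail(2)=1 chase 'b': 1 ⇒ 11;  out=∅∪out(11)=∅
  fail(7) 'eeb': from fail(6)=5 chase 'b': 5→0 ⇒ 21;  out=∅∪out(21)=∅
  fail(12) 'cbc': from fail(11)=21 chase 'c': 21→0 ⇒ 1;  out=∅∪out(1)=∅
  fail(20) 'abb': from fail(19)=21 chase 'b': 21 ⇒ 22;  out={4}∪out(22)={4,6}
  fail(4) 'ccbb': from fail(3)=11 chase 'b': 11→21 ⇒ 22;  out={0}∪out(22)={0,6}
  fail(8) 'eebe': from fail(7)=21 chase 'e': 21→0 ⇒ 5;  out=∅∪out(5)=∅
  fail(13) 'cbcd': from fail(12)=1 chase 'd': 1→0 ⇒ 16;  out=∅∪out(16)={5}
  fail(9) 'eebeb': from fail(8)=5 chase 'b': 5→0 ⇒ 21;  out=∅∪out(21)=∅
  fail(14) 'cbcda': from fail(13)=16 chase 'a': 16→0 ⇒ 18;  out=∅∪out(18)=∅
  fail(10) 'eebebe': from fail(9)=21 chase 'e': 21→0 ⇒ 5;  out={1}∪out(5)={1}
  fail(15) 'cbcdae': from fail(14)=18 chase 'e': 18→0 ⇒ 5;  out={2}∪out(5)={2}

Text stream:
[0] read 'e'  n0⇒n5
[1] read 'b'  n5⇒n21 (fail-walked)
[2] read 'b'  n21⇒n22  emit P6@[1:2]
[3] read 'a'  n22⇒n18 (fail-walked)
[4] read 'a'  n18⇒n18 (fail-walked)
[5] read 'b'  n18⇒n19
[6] read 'b'  n19⇒n20  emit P4@[4:6],P6@[5:6]
[7] read 'c'  n20⇒n1 (fail-walked)
[8] read 'b'  n1⇒n11
[9] read 'c'  n11⇒n12
[10] read 'd'  n12⇒n13  emit P5@[10:10]
[11] read 'a'  n13⇒n14
[12] read 'e'  n14⇒n15  emit P2@[7:12]
[13] read 'b'  n15⇒n21 (fail-walked)
[14] read 'b'  n21⇒n22  emit P6@[13:14]
[15] read 'c'  n22⇒n1 (fail-walked)
[16] read 'b'  n1⇒n11
[17] read 'c'  n11⇒n12
[18] read 'd'  n12⇒n13  emit P5@[18:18]
[19] read 'a'  n13⇒n14
[20] read 'e'  n14⇒n15  emit P2@[15:20]
[21] read 'b'  n15⇒n21 (fail-walked)
[22] read 'd'  n21⇒n16 (fail-walked)  emit P5@[22:22]
[23] read 'd'  n16⇒n16 (fail-walked)  emit P5@[23:23]
[24] read 'c'  n16⇒n1 (fail-walked)
[25] read 'b'  n1⇒n11
[26] read 'c'  n11⇒n12
[27] read 'd'  n12⇒n13  emit P5@[27:27]
[28] read 'a'  n13⇒n14
[29] read 'e'  n14⇒n15  emit P2@[24:29]
[30] read 'b'  n15⇒n21 (fail-walked)
[31] read 'c'  n21⇒n1 (fail-walked)
[32] read 'c'  n1⇒n2
[33] read 'b'  n2⇒n3
[34] read 'b'  n3⇒n4  emit P0@[31:34],P6@[33:34]
[35] read 'b'  n4⇒n22 (fail-walked)  emit P6@[34:35]
[36] read 'c'  n22⇒n1 (fail-walked)
[37] read 'b'  n1⇒n11
[38] read 'c'  n11⇒n12
[39] read 'd'  n12⇒n13  emit P5@[39:39]
[40] read 'a'  n13⇒n14
[41] read 'e'  n14⇒n15  emit P2@[36:41]
[42] read 'c'  n15⇒n1 (fail-walked)
[43] read 'c'  n1⇒n2
[44] read 'b'  n2⇒n3
[45] read 'b'  n3⇒n4  emit P0@[42:45],P6@[44:45]
[46] read 'a'  n4⇒n18 (fail-walked)
[47] read 'b'  n18⇒n19
[48] read 'b'  n19⇒n20  emit P4@[46:48],P6@[47:48]
[49] read 'c'  n20⇒n1 (fail-walked)
[50] read 'b'  n1⇒n11
[51] read 'c'  n11⇒n12
[52] read 'd'  n12⇒n13  emit P5@[52:52]
[53] read 'a'  n13⇒n14
[54] read 'e'  n14⇒n15  emit P2@[49:54]
[55] read 'c'  n15⇒n1 (fail-walked)
[56] read 'b'  n1⇒n11
[57] read 'c'  n11⇒n12
[58] read 'd'  n12⇒n13  emit P5@[58:58]
[59] read 'a'  n13⇒n14
[60] read 'e'  n14⇒n15  emit P2@[55:60]
[61] read 'd'  n15⇒n16 (fail-walked)  emit P5@[61:61]
[62] read 'c'  n16⇒n1 (fail-walked)
[63] read 'd'  n1⇒n16 (fail-walked)  emit P5@[63:63]
[64] read 'b'  n16⇒n17  emit P3@[63:64]
[65] read 'a'  n17⇒n18 (fail-walked)
[66] read 'd'  n18⇒n16 (fail-walked)  emit P5@[66:66]
[67] read 'd'  n16⇒n16 (fail-walked)  emit P5@[67:67]
[68] read 'a'  n16⇒n18 (fail-walked)
[69] read 'b'  n18⇒n19
[70] read 'b'  n19⇒n20  emit P4@[68:70],P6@[69:70]
[71] read 'a'  n20⇒n18 (fail-walked)
[72] read 'b'  n18⇒n19
[73] read 'b'  n19⇒n20  emit P4@[71:73],P6@[72:73]
[74] read 'e'  n20⇒n5 (fail-walked)
[75] read 'c'  n5⇒n1 (fail-walked)
[76] read 'b'  n1⇒n11
[77] read 'c'  n11⇒n12
[78] read 'd'  n12⇒n13  emit P5@[78:78]

Result: [[2,6],[6,4],[6,6],[10,5],[12,2],[14,6],[18,5],[20,2],[22,5],[23,5],[27,5],[29,2],[34,0],[34,6],[35,6],[39,5],[41,2],[45,0],[45,6],[48,4],[48,6],[52,5],[54,2],[58,5],[60,2],[61,5],[63,5],[64,3],[66,5],[67,5],[70,4],[70,6],[73,4],[73,6],[78,5]]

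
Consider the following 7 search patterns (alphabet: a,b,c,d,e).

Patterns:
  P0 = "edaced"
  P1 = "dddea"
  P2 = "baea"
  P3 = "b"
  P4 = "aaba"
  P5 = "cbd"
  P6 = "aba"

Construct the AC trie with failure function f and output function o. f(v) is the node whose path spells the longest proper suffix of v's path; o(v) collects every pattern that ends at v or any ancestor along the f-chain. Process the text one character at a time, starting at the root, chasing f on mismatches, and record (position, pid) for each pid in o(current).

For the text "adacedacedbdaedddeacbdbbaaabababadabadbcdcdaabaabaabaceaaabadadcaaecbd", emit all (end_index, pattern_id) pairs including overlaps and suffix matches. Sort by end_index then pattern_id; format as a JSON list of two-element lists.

Build automaton:
Trie nodes:
  0='ε' goto a→16 b→12 c→20 d→7 e→1
  1='e' goto d→2
  2='ed' goto a→3
  3='eda' goto c→4
  4='edac' goto e→5
  5='edace' goto d→6
  6='edaced' goto ·  ←P0
  7='d' goto d→8
  8='dd' goto d→9
  9='ddd' goto e→10
  10='ddde' goto a→11
  11='dddea' goto ·  ←P1
  12='b' goto a→13  ←P3
  13='ba' goto e→14
  14='bae' goto a→15
  15='baea' goto ·  ←P2
  16='a' goto a→17 b→23
  17='aa' goto b→18
  18='aab' goto a→19
  19='aaba' goto ·  ←P4
  20='c' goto b→21
  21='cb' goto d→22
  22='cbd' goto ·  ←P5
  23='ab' goto a→24
  24='aba' goto ·  ←P6

BFS fail/out derivation:
  fail(1) 'e': from fail(0)=0 chase 'e': 0 ⇒ 0;  out=∅∪out(0)=∅
  fail(7) 'd': from fail(0)=0 chase 'd': 0 ⇒ 0;  out=∅∪out(0)=∅
  fail(12) 'b': from fail(0)=0 chase 'b': 0 ⇒ 0;  out={3}∪out(0)={3}
  fail(16) 'a': from fail(0)=0 chase 'a': 0 ⇒ 0;  out=∅∪out(0)=∅
  fail(20) 'c': from fail(0)=0 chase 'c': 0 ⇒ 0;  out=∅∪out(0)=∅
  fail(2) 'ed': from fail(1)=0 chase 'd': 0 ⇒ 7;  out=∅∪out(7)=∅
  fail(8) 'dd': from fail(7)=0 chase 'd': 0 ⇒ 7;  out=∅∪out(7)=∅
  fail(13) 'ba': from fail(12)=0 chase 'a': 0 ⇒ 16;  out=∅∪out(16)=∅
  fail(17) 'aa': from fail(16)=0 chase 'a': 0 ⇒ 16;  out=∅∪out(16)=∅
  fail(21) 'cb': from fail(20)=0 chase 'b': 0 ⇒ 12;  out=∅∪out(12)={3}
  fail(23) 'ab': from fail(16)=0 chase 'b': 0 ⇒ 12;  out=∅∪out(12)={3}
  fail(3) 'eda': from fail(2)=7 chase 'a': 7→0 ⇒ 16;  out=∅∪out(16)=∅
  fail(9) 'ddd': from fail(8)=7 chase 'd': 7 ⇒ 8;  out=∅∪out(8)=∅
  fail(14) 'bae': from fail(13)=16 chase 'e': 16→0 ⇒ 1;  out=∅∪out(1)=∅
  fail(18) 'aab': from fail(17)=16 chase 'b': 16 ⇒ 23;  out=∅∪out(23)={3}
  fail(22) 'cbd': from fail(21)=12 chase 'd': 12→0 ⇒ 7;  out={5}∪out(7)={5}
  fail(24) 'aba': from fail(23)=12 chase 'a': 12 ⇒ 13;  out={6}∪out(13)={6}
  fail(4) 'edac': from fail(3)=16 chase 'c': 16→0 ⇒ 20;  out=∅∪out(20)=∅
  fail(10) 'ddde': from fail(9)=8 chase 'e': 8→7→0 ⇒ 1;  out=∅∪out(1)=∅
  fail(15) 'baea': from fail(14)=1 chase 'a': 1→0 ⇒ 16;  out={2}∪out(16)={2}
  fail(19) 'aaba': from fail(18)=23 chase 'a': 23 ⇒ 24;  out={4}∪out(24)={4,6}
  fail(5) 'edace': from fail(4)=20 chase 'e': 20→0 ⇒ 1;  out=∅∪out(1)=∅
  fail(11) 'dddea': from fail(10)=1 chase 'a': 1→0 ⇒ 16;  out={1}∪out(16)={1}
  fail(6) 'edaced': from fail(5)=1 chase 'd': 1 ⇒ 2;  out={0}∪out(2)={0}

Scan:
pos 0 'a': at 16
pos 1 'd': at 7 (via fail)
pos 2 'a': at 16 (via fail)
pos 3 'c': at 20 (via fail)
pos 4 'e': at 1 (via fail)
pos 5 'd': at 2
pos 6 'a': at 3
pos 7 'c': at 4
pos 8 'e': at 5
pos 9 'd': at 6  emit P0@[4:9]
pos 10 'b': at 12 (via fail)  emit P3@[10:10]
pos 11 'd': at 7 (via fail)
pos 12 'a': at 16 (via fail)
pos 13 'e': at 1 (via fail)
pos 14 'd': at 2
pos 15 'd': at 8 (via fail)
pos 16 'd': at 9
pos 17 'e': at 10
pos 18 'a': at 11  emit P1@[14:18]
pos 19 'c': at 20 (via fail)
pos 20 'b': at 21  emit P3@[20:20]
pos 21 'd': at 22  emit P5@[19:21]
pos 22 'b': at 12 (via fail)  emit P3@[22:22]
pos 23 'b': at 12 (via fail)  emit P3@[23:23]
pos 24 'a': at 13
pos 25 'a': at 17 (via fail)
pos 26 'a': at 17 (via fail)
pos 27 'b': at 18  emit P3@[27:27]
pos 28 'a': at 19  emit P4@[25:28],P6@[26:28]
pos 29 'b': at 23 (via fail)  emit P3@[29:29]
pos 30 'a': at 24  emit P6@[28:30]
pos 31 'b': at 23 (via fail)  emit P3@[31:31]
pos 32 'a': at 24  emit P6@[30:32]
pos 33 'd': at 7 (via fail)
pos 34 'a': at 16 (via fail)
pos 35 'b': at 23  emit P3@[35:35]
pos 36 'a': at 24  emit P6@[34:36]
pos 37 'd': at 7 (via fail)
pos 38 'b': at 12 (via fail)  emit P3@[38:38]
pos 39 'c': at 20 (via fail)
pos 40 'd': at 7 (via fail)
pos 41 'c': at 20 (via fail)
pos 42 'd': at 7 (via fail)
pos 43 'a': at 16 (via fail)
pos 44 'a': at 17
pos 45 'b': at 18  emit P3@[45:45]
pos 46 'a': at 19  emit P4@[43:46],P6@[44:46]
pos 47 'a': at 17 (via fail)
pos 48 'b': at 18  emit P3@[48:48]
pos 49 'a': at 19  emit P4@[46:49],P6@[47:49]
pos 50 'a': at 17 (via fail)
pos 51 'b': at 18  emit P3@[51:51]
pos 52 'a': at 19  emit P4@[49:52],P6@[50:52]
pos 53 'c': at 20 (via fail)
pos 54 'e': at 1 (via fail)
pos 55 'a': at 16 (via fail)
pos 56 'a': at 17
pos 57 'a': at 17 (via fail)
pos 58 'b': at 18  emit P3@[58:58]
pos 59 'a': at 19  emit P4@[56:59],P6@[57:59]
pos 60 'd': at 7 (via fail)
pos 61 'a': at 16 (via fail)
pos 62 'd': at 7 (via fail)
pos 63 'c': at 20 (via fail)
pos 64 'a': at 16 (via fail)
pos 65 'a': at 17
pos 66 'e': at 1 (via fail)
pos 67 'c': at 20 (via fail)
pos 68 'b': at 21  emit P3@[68:68]
pos 69 'd': at 22  emit P5@[67:69]

Matches: [[9,0],[10,3],[18,1],[20,3],[21,5],[22,3],[23,3],[27,3],[28,4],[28,6],[29,3],[30,6],[31,3],[32,6],[35,3],[36,6],[38,3],[45,3],[46,4],[46,6],[48,3],[49,4],[49,6],[51,3],[52,4],[52,6],[58,3],[59,4],[59,6],[68,3],[69,5]]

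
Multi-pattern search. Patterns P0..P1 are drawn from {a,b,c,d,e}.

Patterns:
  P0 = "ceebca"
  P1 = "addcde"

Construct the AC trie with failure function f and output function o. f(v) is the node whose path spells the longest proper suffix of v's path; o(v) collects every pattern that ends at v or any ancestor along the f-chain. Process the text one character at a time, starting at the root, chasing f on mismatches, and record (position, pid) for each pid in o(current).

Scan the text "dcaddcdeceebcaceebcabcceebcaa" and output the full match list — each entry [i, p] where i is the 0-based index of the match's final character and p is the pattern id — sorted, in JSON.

Construct AC machine:
Trie nodes:
  0='ε' goto a→7 c→1
  1='c' goto e→2
  2='ce' goto e→3
  3='cee' goto b→4
  4='ceeb' goto c→5
  5='ceebc' goto a→6
  6='ceebca' goto ·  ←P0
  7='a' goto d→8
  8='ad' goto d→9
  9='add' goto c→10
  10='addc' goto d→11
  11='addcd' goto e→12
  12='addcde' goto ·  ←P1

BFS fail/out derivation:
  n1('c'): parent n0 fail=0; on 'c' 0 → fail=0;  out ∅∪∅=∅
  n7('a'): parent n0 fail=0; on 'a' 0 → fail=0;  out ∅∪∅=∅
  n2('ce'): parent n1 fail=0; on 'e' 0 → fail=0;  out ∅∪∅=∅
  n8('ad'): parent n7 fail=0; on 'd' 0 → fail=0;  out ∅∪∅=∅
  n3('cee'): parent n2 fail=0; on 'e' 0 → fail=0;  out ∅∪∅=∅
  n9('add'): parent n8 fail=0; on 'd' 0 → fail=0;  out ∅∪∅=∅
  n4('ceeb'): parent n3 fail=0; on 'b' 0 → fail=0;  out ∅∪∅=∅
  n10('addc'): parent n9 fail=0; on 'c' 0 → fail=1;  out ∅∪∅=∅
  n5('ceebc'): parent n4 fail=0; on 'c' 0 → fail=1;  out ∅∪∅=∅
  n11('addcd'): parent n10 fail=1; on 'd' 1→0 → fail=0;  out ∅∪∅=∅
  n6('ceebca'): parent n5 fail=1; on 'a' 1→0 → fail=7;  out {0}∪∅={0}
  n12('addcde'): parent n11 fail=0; on 'e' 0 → fail=0;  out {1}∪∅={1}

Text stream:
i=0 'd': node 0→0
i=1 'c': node 0→1
i=2 'a': node 1→7 (via fail)
i=3 'd': node 7→8
i=4 'd': node 8→9
i=5 'c': node 9→10
i=6 'd': node 10→11
i=7 'e': node 11→12  ** P1@[2:7]
i=8 'c': node 12→1 (via fail)
i=9 'e': node 1→2
i=10 'e': node 2→3
i=11 'b': node 3→4
i=12 'c': node 4→5
i=13 'a': node 5→6  ** P0@[8:13]
i=14 'c': node 6→1 (via fail)
i=15 'e': node 1→2
i=16 'e': node 2→3
i=17 'b': node 3→4
i=18 'c': node 4→5
i=19 'a': node 5→6  ** P0@[14:19]
i=20 'b': node 6→0 (via fail)
i=21 'c': node 0→1
i=22 'c': node 1→1 (via fail)
i=23 'e': node 1→2
i=24 'e': node 2→3
i=25 'b': node 3→4
i=26 'c': node 4→5
i=27 'a': node 5→6  ** P0@[22:27]
i=28 'a': node 6→7 (via fail)

Result: [[7,1],[13,0],[19,0],[27,0]]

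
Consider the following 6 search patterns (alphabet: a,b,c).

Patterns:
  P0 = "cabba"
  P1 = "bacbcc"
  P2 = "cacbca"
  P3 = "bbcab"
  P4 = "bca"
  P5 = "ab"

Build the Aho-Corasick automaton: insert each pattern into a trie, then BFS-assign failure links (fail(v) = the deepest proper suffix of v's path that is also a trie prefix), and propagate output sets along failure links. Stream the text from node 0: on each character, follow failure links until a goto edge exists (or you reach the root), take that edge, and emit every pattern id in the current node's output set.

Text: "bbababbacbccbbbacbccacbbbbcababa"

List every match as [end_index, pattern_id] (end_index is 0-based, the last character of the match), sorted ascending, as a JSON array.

Build:
Trie nodes:
  0='ε' goto a→22 b→6 c→1
  1='c' goto a→2
  2='ca' goto b→3 c→12
  3='cab' goto b→4
  4='cabb' goto a→5
  5='cabba' goto ·  [P0 ends]
  6='b' goto a→7 b→16 c→20
  7='ba' goto c→8
  8='bac' goto b→9
  9='bacb' goto c→10
  10='bacbc' goto c→11
  11='bacbcc' goto ·  [P1 ends]
  12='cac' goto b→13
  13='cacb' goto c→14
  14='cacbc' goto a→15
  15='cacbca' goto ·  [P2 ends]
  16='bb' goto c→17
  17='bbc' goto a→18
  18='bbca' goto b→19
  19='bbcab' goto ·  [P3 ends]
  20='bc' goto a→21
  21='bca' goto ·  [P4 ends]
  22='a' goto b→23
  23='ab' goto ·  [P5 ends]

Failure links (BFS by depth):
  n1('c'): parent n0 fail=0; on 'c' 0 → fail=0;  out ∅∪∅=∅
  n6('b'): parent n0 fail=0; on 'b' 0 → fail=0;  out ∅∪∅=∅
  n22('a'): parent n0 fail=0; on 'a' 0 → fail=0;  out ∅∪∅=∅
  n2('ca'): parent n1 fail=0; on 'a' 0 → fail=22;  out ∅∪∅=∅
  n7('ba'): parent n6 fail=0; on 'a' 0 → fail=22;  out ∅∪∅=∅
  n16('bb'): parent n6 fail=0; on 'b' 0 → fail=6;  out ∅∪∅=∅
  n20('bc'): parent n6 fail=0; on 'c' 0 → fail=1;  out ∅∪∅=∅
  n23('ab'): parent n22 fail=0; on 'b' 0 → fail=6;  out {5}∪∅={5}
  n3('cab'): parent n2 fail=22; on 'b' 22 → fail=23;  out ∅∪{5}={5}
  n8('bac'): parent n7 fail=22; on 'c' 22→0 → fail=1;  out ∅∪∅=∅
  n12('cac'): parent n2 fail=22; on 'c' 22→0 → fail=1;  out ∅∪∅=∅
  n17('bbc'): parent n16 fail=6; on 'c' 6 → fail=20;  out ∅∪∅=∅
  n21('bca'): parent n20 fail=1; on 'a' 1 → fail=2;  out {4}∪∅={4}
  n4('cabb'): parent n3 fail=23; on 'b' 23→6 → fail=16;  out ∅∪∅=∅
  n9('bacb'): parent n8 fail=1; on 'b' 1→0 → fail=6;  out ∅∪∅=∅
  n13('cacb'): parent n12 fail=1; on 'b' 1→0 → fail=6;  out ∅∪∅=∅
  n18('bbca'): parent n17 fail=20; on 'a' 20 → fail=21;  out ∅∪{4}={4}
  n5('cabba'): parent n4 fail=16; on 'a' 16→6 → fail=7;  out {0}∪∅={0}
  n10('bacbc'): parent n9 fail=6; on 'c' 6 → fail=20;  out ∅∪∅=∅
  n14('cacbc'): parent n13 fail=6; on 'c' 6 → fail=20;  out ∅∪∅=∅
  n19('bbcab'): parent n18 fail=21; on 'b' 21→2 → fail=3;  out {3}∪{5}={3,5}
  n11('bacbcc'): parent n10 fail=20; on 'c' 20→1→0 → fail=1;  out {1}∪∅={1}
  n15('cacbca'): parent n14 fail=20; on 'a' 20 → fail=21;  out {2}∪{4}={2,4}

Run:
i=0 'b': node 0→6
i=1 'b': node 6→16
i=2 'a': node 16→7 ·f
i=3 'b': node 7→23 ·f  → match P5@[2:3]
i=4 'a': node 23→7 ·f
i=5 'b': node 7→23 ·f  → match P5@[4:5]
i=6 'b': node 23→16 ·f
i=7 'a': node 16→7 ·f
i=8 'c': node 7→8
i=9 'b': node 8→9
i=10 'c': node 9→10
i=11 'c': node 10→11  → match P1@[6:11]
i=12 'b': node 11→6 ·f
i=13 'b': node 6→16
i=14 'b': node 16→16 ·f
i=15 'a': node 16→7 ·f
i=16 'c': node 7→8
i=17 'b': node 8→9
i=18 'c': node 9→10
i=19 'c': node 10→11  → match P1@[14:19]
i=20 'a': node 11→2 ·f
i=21 'c': node 2→12
i=22 'b': node 12→13
i=23 'b': node 13→16 ·f
i=24 'b': node 16→16 ·f
i=25 'b': node 16→16 ·f
i=26 'c': node 16→17
i=27 'a': node 17→18  → match P4@[25:27]
i=28 'b': node 18→19  → match P3@[24:28],P5@[27:28]
i=29 'a': node 19→7 ·f
i=30 'b': node 7→23 ·f  → match P5@[29:30]
i=31 'a': node 23→7 ·f

Result: [[3,5],[5,5],[11,1],[19,1],[27,4],[28,3],[28,5],[30,5]]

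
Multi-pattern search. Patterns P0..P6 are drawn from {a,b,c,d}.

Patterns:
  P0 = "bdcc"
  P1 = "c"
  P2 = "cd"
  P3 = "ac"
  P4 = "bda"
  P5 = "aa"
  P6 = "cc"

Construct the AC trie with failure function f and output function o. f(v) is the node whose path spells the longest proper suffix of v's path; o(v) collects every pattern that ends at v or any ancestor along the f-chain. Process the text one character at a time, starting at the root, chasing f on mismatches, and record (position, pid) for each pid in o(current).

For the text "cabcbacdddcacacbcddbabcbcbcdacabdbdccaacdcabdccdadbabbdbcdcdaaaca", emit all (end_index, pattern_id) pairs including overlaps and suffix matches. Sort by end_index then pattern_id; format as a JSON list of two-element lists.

Construct AC machine:
Trie (insert patterns):
  0='ε' goto a→7 b→1 c→5
  1='b' goto d→2
  2='bd' goto a→9 c→3
  3='bdc' goto c→4
  4='bdcc' goto ·  [P0 ends]
  5='c' goto c→11 d→6  [P1 ends]
  6='cd' goto ·  [P2 ends]
  7='a' goto a→10 c→8
  8='ac' goto ·  [P3 ends]
  9='bda' goto ·  [P4 ends]
  10='aa' goto ·  [P5 ends]
  11='cc' goto ·  [P6 ends]

Failure links (BFS by depth):
  n1('b'): parent n0 fail=0; on 'b' 0 → fail=0;  out ∅∪∅=∅
  n5('c'): parent n0 fail=0; on 'c' 0 → fail=0;  out {1}∪∅={1}
  n7('a'): parent n0 fail=0; on 'a' 0 → fail=0;  out ∅∪∅=∅
  n2('bd'): parent n1 fail=0; on 'd' 0 → fail=0;  out ∅∪∅=∅
  n6('cd'): parent n5 fail=0; on 'd' 0 → fail=0;  out {2}∪∅={2}
  n8('ac'): parent n7 fail=0; on 'c' 0 → fail=5;  out {3}∪{1}={1,3}
  n10('aa'): parent n7 fail=0; on 'a' 0 → fail=7;  out {5}∪∅={5}
  n11('cc'): parent n5 fail=0; on 'c' 0 → fail=5;  out {6}∪{1}={1,6}
  n3('bdc'): parent n2 fail=0; on 'c' 0 → fail=5;  out ∅∪{1}={1}
  n9('bda'): parent n2 fail=0; on 'a' 0 → fail=7;  out {4}∪∅={4}
  n4('bdcc'): parent n3 fail=5; on 'c' 5 → fail=11;  out {0}∪{1,6}={0,1,6}

Scan:
[0] read 'c'  n0⇒n5  → match P1@[0:0]
[1] read 'a'  n5⇒n7 ·f
[2] read 'b'  n7⇒n1 ·f
[3] read 'c'  n1⇒n5 ·f  → match P1@[3:3]
[4] read 'b'  n5⇒n1 ·f
[5] read 'a'  n1⇒n7 ·f
[6] read 'c'  n7⇒n8  → match P1@[6:6],P3@[5:6]
[7] read 'd'  n8⇒n6 ·f  → match P2@[6:7]
[8] read 'd'  n6⇒n0 ·f
[9] read 'd'  n0⇒n0
[10] read 'c'  n0⇒n5  → match P1@[10:10]
[11] read 'a'  n5⇒n7 ·f
[12] read 'c'  n7⇒n8  → match P1@[12:12],P3@[11:12]
[13] read 'a'  n8⇒n7 ·f
[14] read 'c'  n7⇒n8  → match P1@[14:14],P3@[13:14]
[15] read 'b'  n8⇒n1 ·f
[16] read 'c'  n1⇒n5 ·f  → match P1@[16:16]
[17] read 'd'  n5⇒n6  → match P2@[16:17]
[18] read 'd'  n6⇒n0 ·f
[19] read 'b'  n0⇒n1
[20] read 'a'  n1⇒n7 ·f
[21] read 'b'  n7⇒n1 ·f
[22] read 'c'  n1⇒n5 ·f  → match P1@[22:22]
[23] read 'b'  n5⇒n1 ·f
[24] read 'c'  n1⇒n5 ·f  → match P1@[24:24]
[25] read 'b'  n5⇒n1 ·f
[26] read 'c'  n1⇒n5 ·f  → match P1@[26:26]
[27] read 'd'  n5⇒n6  → match P2@[26:27]
[28] read 'a'  n6⇒n7 ·f
[29] read 'c'  n7⇒n8  → match P1@[29:29],P3@[28:29]
[30] read 'a'  n8⇒n7 ·f
[31] read 'b'  n7⇒n1 ·f
[32] read 'd'  n1⇒n2
[33] read 'b'  n2⇒n1 ·f
[34] read 'd'  n1⇒n2
[35] read 'c'  n2⇒n3  → match P1@[35:35]
[36] read 'c'  n3⇒n4  → match P0@[33:36],P1@[36:36],P6@[35:36]
[37] read 'a'  n4⇒n7 ·f
[38] read 'a'  n7⇒n10  → match P5@[37:38]
[39] read 'c'  n10⇒n8 ·f  → match P1@[39:39],P3@[38:39]
[40] read 'd'  n8⇒n6 ·f  → match P2@[39:40]
[41] read 'c'  n6⇒n5 ·f  → match P1@[41:41]
[42] read 'a'  n5⇒n7 ·f
[43] read 'b'  n7⇒n1 ·f
[44] read 'd'  n1⇒n2
[45] read 'c'  n2⇒n3  → match P1@[45:45]
[46] read 'c'  n3⇒n4  → match P0@[43:46],P1@[46:46],P6@[45:46]
[47] read 'd'  n4⇒n6 ·f  → match P2@[46:47]
[48] read 'a'  n6⇒n7 ·f
[49] read 'd'  n7⇒n0 ·f
[50] read 'b'  n0⇒n1
[51] read 'a'  n1⇒n7 ·f
[52] read 'b'  n7⇒n1 ·f
[53] read 'b'  n1⇒n1 ·f
[54] read 'd'  n1⇒n2
[55] read 'b'  n2⇒n1 ·f
[56] read 'c'  n1⇒n5 ·f  → match P1@[56:56]
[57] read 'd'  n5⇒n6  → match P2@[56:57]
[58] read 'c'  n6⇒n5 ·f  → match P1@[58:58]
[59] read 'd'  n5⇒n6  → match P2@[58:59]
[60] read 'a'  n6⇒n7 ·f
[61] read 'a'  n7⇒n10  → match P5@[60:61]
[62] read 'a'  n10⇒n10 ·f  → match P5@[61:62]
[63] read 'c'  n10⇒n8 ·f  → match P1@[63:63],P3@[62:63]
[64] read 'a'  n8⇒n7 ·f

Matches: [[0,1],[3,1],[6,1],[6,3],[7,2],[10,1],[12,1],[12,3],[14,1],[14,3],[16,1],[17,2],[22,1],[24,1],[26,1],[27,2],[29,1],[29,3],[35,1],[36,0],[36,1],[36,6],[38,5],[39,1],[39,3],[40,2],[41,1],[45,1],[46,0],[46,1],[46,6],[47,2],[56,1],[57,2],[58,1],[59,2],[61,5],[62,5],[63,1],[63,3]]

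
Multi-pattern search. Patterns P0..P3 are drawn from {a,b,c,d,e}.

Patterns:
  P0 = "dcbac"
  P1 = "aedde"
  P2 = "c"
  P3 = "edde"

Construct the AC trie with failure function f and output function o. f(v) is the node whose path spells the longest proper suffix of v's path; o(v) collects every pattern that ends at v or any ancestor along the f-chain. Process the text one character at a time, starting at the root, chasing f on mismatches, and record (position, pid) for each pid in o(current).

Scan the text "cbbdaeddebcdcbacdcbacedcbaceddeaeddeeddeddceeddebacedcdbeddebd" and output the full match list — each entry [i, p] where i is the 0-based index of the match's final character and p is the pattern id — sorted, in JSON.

Construct AC machine:
Trie nodes:
  n0 'ε': a→6 c→11 d→1 e→12
  n1 'd': c→2
  n2 'dc': b→3
  n3 'dcb': a→4
  n4 'dcba': c→5
  n5 'dcbac': ·  [P0 ends]
  n6 'a': e→7
  n7 'ae': d→8
  n8 'aed': d→9
  n9 'aedd': e→10
  n10 'aedde': ·  [P1 ends]
  n11 'c': ·  [P2 ends]
  n12 'e': d→13
  n13 'ed': d→14
  n14 'edd': e→15
  n15 'edde': ·  [P3 ends]

Failure links (BFS by depth):
  fail(1) 'd': from fail(0)=0 chase 'd': 0 ⇒ 0;  out=∅∪out(0)=∅
  fail(6) 'a': from fail(0)=0 chase 'a': 0 ⇒ 0;  out=∅∪out(0)=∅
  fail(11) 'c': from fail(0)=0 chase 'c': 0 ⇒ 0;  out={2}∪out(0)={2}
  fail(12) 'e': from fail(0)=0 chase 'e': 0 ⇒ 0;  out=∅∪out(0)=∅
  fail(2) 'dc': from fail(1)=0 chase 'c': 0 ⇒ 11;  out=∅∪out(11)={2}
  fail(7) 'ae': from fail(6)=0 chase 'e': 0 ⇒ 12;  out=∅∪out(12)=∅
  fail(13) 'ed': from fail(12)=0 chase 'd': 0 ⇒ 1;  out=∅∪out(1)=∅
  fail(3) 'dcb': from fail(2)=11 chase 'b': 11→0 ⇒ 0;  out=∅∪out(0)=∅
  fail(8) 'aed': from fail(7)=12 chase 'd': 12 ⇒ 13;  out=∅∪out(13)=∅
  fail(14) 'edd': from fail(13)=1 chase 'd': 1→0 ⇒ 1;  out=∅∪out(1)=∅
  fail(4) 'dcba': from fail(3)=0 chase 'a': 0 ⇒ 6;  out=∅∪out(6)=∅
  fail(9) 'aedd': from fail(8)=13 chase 'd': 13 ⇒ 14;  out=∅∪out(14)=∅
  fail(15) 'edde': from fail(14)=1 chase 'e': 1→0 ⇒ 12;  out={3}∪out(12)={3}
  fail(5) 'dcbac': from fail(4)=6 chase 'c': 6→0 ⇒ 11;  out={0}∪out(11)={0,2}
  fail(10) 'aedde': from fail(9)=14 chase 'e': 14 ⇒ 15;  out={1}∪out(15)={1,3}

Scan:
pos 0 'c': at 11  emit P2@[0:0]
pos 1 'b': at 0 (via fail)
pos 2 'b': at 0
pos 3 'd': at 1
pos 4 'a': at 6 (via fail)
pos 5 'e': at 7
pos 6 'd': at 8
pos 7 'd': at 9
pos 8 'e': at 10  emit P1@[4:8],P3@[5:8]
pos 9 'b': at 0 (via fail)
pos 10 'c': at 11  emit P2@[10:10]
pos 11 'd': at 1 (via fail)
pos 12 'c': at 2  emit P2@[12:12]
pos 13 'b': at 3
pos 14 'a': at 4
pos 15 'c': at 5  emit P0@[11:15],P2@[15:15]
pos 16 'd': at 1 (via fail)
pos 17 'c': at 2  emit P2@[17:17]
pos 18 'b': at 3
pos 19 'a': at 4
pos 20 'c': at 5  emit P0@[16:20],P2@[20:20]
pos 21 'e': at 12 (via fail)
pos 22 'd': at 13
pos 23 'c': at 2 (via fail)  emit P2@[23:23]
pos 24 'b': at 3
pos 25 'a': at 4
pos 26 'c': at 5  emit P0@[22:26],P2@[26:26]
pos 27 'e': at 12 (via fail)
pos 28 'd': at 13
pos 29 'd': at 14
pos 30 'e': at 15  emit P3@[27:30]
pos 31 'a': at 6 (via fail)
pos 32 'e': at 7
pos 33 'd': at 8
pos 34 'd': at 9
pos 35 'e': at 10  emit P1@[31:35],P3@[32:35]
pos 36 'e': at 12 (via fail)
pos 37 'd': at 13
pos 38 'd': at 14
pos 39 'e': at 15  emit P3@[36:39]
pos 40 'd': at 13 (via fail)
pos 41 'd': at 14
pos 42 'c': at 2 (via fail)  emit P2@[42:42]
pos 43 'e': at 12 (via fail)
pos 44 'e': at 12 (via fail)
pos 45 'd': at 13
pos 46 'd': at 14
pos 47 'e': at 15  emit P3@[44:47]
pos 48 'b': at 0 (via fail)
pos 49 'a': at 6
pos 50 'c': at 11 (via fail)  emit P2@[50:50]
pos 51 'e': at 12 (via fail)
pos 52 'd': at 13
pos 53 'c': at 2 (via fail)  emit P2@[53:53]
pos 54 'd': at 1 (via fail)
pos 55 'b': at 0 (via fail)
pos 56 'e': at 12
pos 57 'd': at 13
pos 58 'd': at 14
pos 59 'e': at 15  emit P3@[56:59]
pos 60 'b': at 0 (via fail)
pos 61 'd': at 1

Result: [[0,2],[8,1],[8,3],[10,2],[12,2],[15,0],[15,2],[17,2],[20,0],[20,2],[23,2],[26,0],[26,2],[30,3],[35,1],[35,3],[39,3],[42,2],[47,3],[50,2],[53,2],[59,3]]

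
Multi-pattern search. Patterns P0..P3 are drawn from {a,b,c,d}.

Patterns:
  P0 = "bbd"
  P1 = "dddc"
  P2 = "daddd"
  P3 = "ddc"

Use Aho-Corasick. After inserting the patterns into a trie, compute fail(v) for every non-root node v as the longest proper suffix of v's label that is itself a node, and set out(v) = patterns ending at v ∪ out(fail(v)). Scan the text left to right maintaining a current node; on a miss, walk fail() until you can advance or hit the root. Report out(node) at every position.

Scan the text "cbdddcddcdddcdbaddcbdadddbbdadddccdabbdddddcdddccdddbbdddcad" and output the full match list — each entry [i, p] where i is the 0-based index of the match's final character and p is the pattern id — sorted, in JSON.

Construct AC machine:
Trie nodes:
  n0 'ε': b→1 d→4
  n1 'b': b→2
  n2 'bb': d→3
  n3 'bbd': ·  ←P0
  n4 'd': a→8 d→5
  n5 'dd': c→12 d→6
  n6 'ddd': c→7
  n7 'dddc': ·  ←P1
  n8 'da': d→9
  n9 'dad': d→10
  n10 'dadd': d→11
  n11 'daddd': ·  ←P2
  n12 'ddc': ·  ←P3

BFS fail/out derivation:
  fail(1) 'b': from fail(0)=0 chase 'b': 0 ⇒ 0;  out=∅∪out(0)=∅
  fail(4) 'd': from fail(0)=0 chase 'd': 0 ⇒ 0;  out=∅∪out(0)=∅
  fail(2) 'bb': from fail(1)=0 chase 'b': 0 ⇒ 1;  out=∅∪out(1)=∅
  fail(5) 'dd': from fail(4)=0 chase 'd': 0 ⇒ 4;  out=∅∪out(4)=∅
  fail(8) 'da': from fail(4)=0 chase 'a': 0 ⇒ 0;  out=∅∪out(0)=∅
  fail(3) 'bbd': from fail(2)=1 chase 'd': 1→0 ⇒ 4;  out={0}∪out(4)={0}
  fail(6) 'ddd': from fail(5)=4 chase 'd': 4 ⇒ 5;  out=∅∪out(5)=∅
  fail(9) 'dad': from fail(8)=0 chase 'd': 0 ⇒ 4;  out=∅∪out(4)=∅
  fail(12) 'ddc': from fail(5)=4 chase 'c': 4→0 ⇒ 0;  out={3}∪out(0)={3}
  fail(7) 'dddc': from fail(6)=5 chase 'c': 5 ⇒ 12;  out={1}∪out(12)={1,3}
  fail(10) 'dadd': from fail(9)=4 chase 'd': 4 ⇒ 5;  out=∅∪out(5)=∅
  fail(11) 'daddd': from fail(10)=5 chase 'd': 5 ⇒ 6;  out={2}∪out(6)={2}

Scan:
i=0 'c': node 0→0
i=1 'b': node 0→1
i=2 'd': node 1→4 ·f
i=3 'd': node 4→5
i=4 'd': node 5→6
i=5 'c': node 6→7  → match P1@[2:5],P3@[3:5]
i=6 'd': node 7→4 ·f
i=7 'd': node 4→5
i=8 'c': node 5→12  → match P3@[6:8]
i=9 'd': node 12→4 ·f
i=10 'd': node 4→5
i=11 'd': node 5→6
i=12 'c': node 6→7  → match P1@[9:12],P3@[10:12]
i=13 'd': node 7→4 ·f
i=14 'b': node 4→1 ·f
i=15 'a': node 1→0 ·f
i=16 'd': node 0→4
i=17 'd': node 4→5
i=18 'c': node 5→12  → match P3@[16:18]
i=19 'b': node 12→1 ·f
i=20 'd': node 1→4 ·f
i=21 'a': node 4→8
i=22 'd': node 8→9
i=23 'd': node 9→10
i=24 'd': node 10→11  → match P2@[20:24]
i=25 'b': node 11→1 ·f
i=26 'b': node 1→2
i=27 'd': node 2→3  → match P0@[25:27]
i=28 'a': node 3→8 ·f
i=29 'd': node 8→9
i=30 'd': node 9→10
i=31 'd': node 10→11  → match P2@[27:31]
i=32 'c': node 11→7 ·f  → match P1@[29:32],P3@[30:32]
i=33 'c': node 7→0 ·f
i=34 'd': node 0→4
i=35 'a': node 4→8
i=36 'b': node 8→1 ·f
i=37 'b': node 1→2
i=38 'd': node 2→3  → match P0@[36:38]
i=39 'd': node 3→5 ·f
i=40 'd': node 5→6
i=41 'd': node 6→6 ·f
i=42 'd': node 6→6 ·f
i=43 'c': node 6→7  → match P1@[40:43],P3@[41:43]
i=44 'd': node 7→4 ·f
i=45 'd': node 4→5
i=46 'd': node 5→6
i=47 'c': node 6→7  → match P1@[44:47],P3@[45:47]
i=48 'c': node 7→0 ·f
i=49 'd': node 0→4
i=50 'd': node 4→5
i=51 'd': node 5→6
i=52 'b': node 6→1 ·f
i=53 'b': node 1→2
i=54 'd': node 2→3  → match P0@[52:54]
i=55 'd': node 3→5 ·f
i=56 'd': node 5→6
i=57 'c': node 6→7  → match P1@[54:57],P3@[55:57]
i=58 'a': node 7→0 ·f
i=59 'd': node 0→4

All matches (sorted): [[5,1],[5,3],[8,3],[12,1],[12,3],[18,3],[24,2],[27,0],[31,2],[32,1],[32,3],[38,0],[43,1],[43,3],[47,1],[47,3],[54,0],[57,1],[57,3]]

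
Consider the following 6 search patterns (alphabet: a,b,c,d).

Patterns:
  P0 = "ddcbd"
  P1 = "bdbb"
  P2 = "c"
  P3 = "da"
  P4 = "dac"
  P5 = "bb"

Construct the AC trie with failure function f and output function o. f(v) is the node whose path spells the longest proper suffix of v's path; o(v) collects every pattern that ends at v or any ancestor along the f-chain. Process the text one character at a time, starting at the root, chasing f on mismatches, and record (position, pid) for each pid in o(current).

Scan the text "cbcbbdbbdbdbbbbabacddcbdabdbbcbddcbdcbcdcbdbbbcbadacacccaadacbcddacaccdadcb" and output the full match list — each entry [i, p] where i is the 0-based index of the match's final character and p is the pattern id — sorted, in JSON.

Build:
Trie nodes:
  n0 'ε': b→6 c→10 d→1
  n1 'd': a→11 d→2
  n2 'dd': c→3
  n3 'ddc': b→4
  n4 'ddcb': d→5
  n5 'ddcbd': ·  ←P0
  n6 'b': b→13 d→7
  n7 'bd': b→8
  n8 'bdb': b→9
  n9 'bdbb': ·  ←P1
  n10 'c': ·  ←P2
  n11 'da': c→12  ←P3
  n12 'dac': ·  ←P4
  n13 'bb': ·  ←P5

BFS fail/out derivation:
  n1('d'): parent n0 fail=0; on 'd' 0 → fail=0;  out ∅∪∅=∅
  n6('b'): parent n0 fail=0; on 'b' 0 → fail=0;  out ∅∪∅=∅
  n10('c'): parent n0 fail=0; on 'c' 0 → fail=0;  out {2}∪∅={2}
  n2('dd'): parent n1 fail=0; on 'd' 0 → fail=1;  out ∅∪∅=∅
  n7('bd'): parent n6 fail=0; on 'd' 0 → fail=1;  out ∅∪∅=∅
  n11('da'): parent n1 fail=0; on 'a' 0 → fail=0;  out {3}∪∅={3}
  n13('bb'): parent n6 fail=0; on 'b' 0 → fail=6;  out {5}∪∅={5}
  n3('ddc'): parent n2 fail=1; on 'c' 1→0 → fail=10;  out ∅∪{2}={2}
  n8('bdb'): parent n7 fail=1; on 'b' 1→0 → fail=6;  out ∅∪∅=∅
  n12('dac'): parent n11 fail=0; on 'c' 0 → fail=10;  out {4}∪{2}={2,4}
  n4('ddcb'): parent n3 fail=10; on 'b' 10→0 → fail=6;  out ∅∪∅=∅
  n9('bdbb'): parent n8 fail=6; on 'b' 6 → fail=13;  out {1}∪{5}={1,5}
  n5('ddcbd'): parent n4 fail=6; on 'd' 6 → fail=7;  out {0}∪∅={0}

Text stream:
i=0 'c': node 0→10  ** P2@[0:0]
i=1 'b': node 10→6 ·f
i=2 'c': node 6→10 ·f  ** P2@[2:2]
i=3 'b': node 10→6 ·f
i=4 'b': node 6→13  ** P5@[3:4]
i=5 'd': node 13→7 ·f
i=6 'b': node 7→8
i=7 'b': node 8→9  ** P1@[4:7],P5@[6:7]
i=8 'd': node 9→7 ·f
i=9 'b': node 7→8
i=10 'd': node 8→7 ·f
i=11 'b': node 7→8
i=12 'b': node 8→9  ** P1@[9:12],P5@[11:12]
i=13 'b': node 9→13 ·f  ** P5@[12:13]
i=14 'b': node 13→13 ·f  ** P5@[13:14]
i=15 'a': node 13→0 ·f
i=16 'b': node 0→6
i=17 'a': node 6→0 ·f
i=18 'c': node 0→10  ** P2@[18:18]
i=19 'd': node 10→1 ·f
i=20 'd': node 1→2
i=21 'c': node 2→3  ** P2@[21:21]
i=22 'b': node 3→4
i=23 'd': node 4→5  ** P0@[19:23]
i=24 'a': node 5→11 ·f  ** P3@[23:24]
i=25 'b': node 11→6 ·f
i=26 'd': node 6→7
i=27 'b': node 7→8
i=28 'b': node 8→9  ** P1@[25:28],P5@[27:28]
i=29 'c': node 9→10 ·f  ** P2@[29:29]
i=30 'b': node 10→6 ·f
i=31 'd': node 6→7
i=32 'd': node 7→2 ·f
i=33 'c': node 2→3  ** P2@[33:33]
i=34 'b': node 3→4
i=35 'd': node 4→5  ** P0@[31:35]
i=36 'c': node 5→10 ·f  ** P2@[36:36]
i=37 'b': node 10→6 ·f
i=38 'c': node 6→10 ·f  ** P2@[38:38]
i=39 'd': node 10→1 ·f
i=40 'c': node 1→10 ·f  ** P2@[40:40]
i=41 'b': node 10→6 ·f
i=42 'd': node 6→7
i=43 'b': node 7→8
i=44 'b': node 8→9  ** P1@[41:44],P5@[43:44]
i=45 'b': node 9→13 ·f  ** P5@[44:45]
i=46 'c': node 13→10 ·f  ** P2@[46:46]
i=47 'b': node 10→6 ·f
i=48 'a': node 6→0 ·f
i=49 'd': node 0→1
i=50 'a': node 1→11  ** P3@[49:50]
i=51 'c': node 11→12  ** P2@[51:51],P4@[49:51]
i=52 'a': node 12→0 ·f
i=53 'c': node 0→10  ** P2@[53:53]
i=54 'c': node 10→10 ·f  ** P2@[54:54]
i=55 'c': node 10→10 ·f  ** P2@[55:55]
i=56 'a': node 10→0 ·f
i=57 'a': node 0→0
i=58 'd': node 0→1
i=59 'a': node 1→11  ** P3@[58:59]
i=60 'c': node 11→12  ** P2@[60:60],P4@[58:60]
i=61 'b': node 12→6 ·f
i=62 'c': node 6→10 ·f  ** P2@[62:62]
i=63 'd': node 10→1 ·f
i=64 'd': node 1→2
i=65 'a': node 2→11 ·f  ** P3@[64:65]
i=66 'c': node 11→12  ** P2@[66:66],P4@[64:66]
i=67 'a': node 12→0 ·f
i=68 'c': node 0→10  ** P2@[68:68]
i=69 'c': node 10→10 ·f  ** P2@[69:69]
i=70 'd': node 10→1 ·f
i=71 'a': node 1→11  ** P3@[70:71]
i=72 'd': node 11→1 ·f
i=73 'c': node 1→10 ·f  ** P2@[73:73]
i=74 'b': node 10→6 ·f

Matches: [[0,2],[2,2],[4,5],[7,1],[7,5],[12,1],[12,5],[13,5],[14,5],[18,2],[21,2],[23,0],[24,3],[28,1],[28,5],[29,2],[33,2],[35,0],[36,2],[38,2],[40,2],[44,1],[44,5],[45,5],[46,2],[50,3],[51,2],[51,4],[53,2],[54,2],[55,2],[59,3],[60,2],[60,4],[62,2],[65,3],[66,2],[66,4],[68,2],[69,2],[71,3],[73,2]]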